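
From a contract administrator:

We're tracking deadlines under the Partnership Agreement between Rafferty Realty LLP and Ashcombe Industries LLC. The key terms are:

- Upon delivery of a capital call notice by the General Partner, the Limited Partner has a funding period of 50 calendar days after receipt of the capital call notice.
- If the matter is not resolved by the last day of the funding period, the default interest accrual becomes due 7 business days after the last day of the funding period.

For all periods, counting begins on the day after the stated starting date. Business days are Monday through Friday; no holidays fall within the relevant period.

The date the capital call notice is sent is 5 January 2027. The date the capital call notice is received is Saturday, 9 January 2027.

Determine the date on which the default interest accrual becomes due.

9 March 2027

Adding 50 calendar days to 9 January 2027 gives 28 February 2027, which is the last day of the funding period.
The date on which the default interest accrual becomes due: counting 7 business days from Sunday, 28 February 2027 (Mar 1, Mar 2, Mar 3, Mar 4, Mar 5, Mar 8, Mar 9, skipping weekends) reaches Tuesday, 9 March 2027.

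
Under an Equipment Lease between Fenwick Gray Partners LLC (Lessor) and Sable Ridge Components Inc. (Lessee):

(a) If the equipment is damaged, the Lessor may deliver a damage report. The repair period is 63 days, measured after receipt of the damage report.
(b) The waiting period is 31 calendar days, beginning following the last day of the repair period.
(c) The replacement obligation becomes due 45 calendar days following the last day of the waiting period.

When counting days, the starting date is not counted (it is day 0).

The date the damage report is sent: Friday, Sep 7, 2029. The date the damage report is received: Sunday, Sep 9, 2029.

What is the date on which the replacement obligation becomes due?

The last day of the repair period: 63 calendar days after Sep 9, 2029 is Nov 11, 2029.
The last day of the waiting period: Nov 11, 2029 + 31 days = Dec 12, 2029.
The date on which the replacement obligation becomes due: Dec 12, 2029 + 45 days = Jan 26, 2030.

Jan 26, 2030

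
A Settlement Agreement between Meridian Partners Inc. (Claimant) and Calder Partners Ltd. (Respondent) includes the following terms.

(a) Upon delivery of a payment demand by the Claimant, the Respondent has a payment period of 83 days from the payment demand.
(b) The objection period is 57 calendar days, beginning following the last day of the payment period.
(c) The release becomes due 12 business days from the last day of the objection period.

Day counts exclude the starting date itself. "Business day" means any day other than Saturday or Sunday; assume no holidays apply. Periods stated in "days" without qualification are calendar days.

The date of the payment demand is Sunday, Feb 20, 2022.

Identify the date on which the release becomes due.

The last day of the payment period: 83 calendar days after Feb 20, 2022 is May 14, 2022.
The last day of the objection period: 57 calendar days after May 14, 2022 is Jul 10, 2022.
The date on which the release becomes due: 12 business days after Sunday, Jul 10, 2022, skipping weekends — Jul 11, Jul 12, Jul 13, Jul 14, …, Jul 22, Jul 25, Jul 26 — lands on Tuesday, Jul 26, 2022.

Jul 26, 2022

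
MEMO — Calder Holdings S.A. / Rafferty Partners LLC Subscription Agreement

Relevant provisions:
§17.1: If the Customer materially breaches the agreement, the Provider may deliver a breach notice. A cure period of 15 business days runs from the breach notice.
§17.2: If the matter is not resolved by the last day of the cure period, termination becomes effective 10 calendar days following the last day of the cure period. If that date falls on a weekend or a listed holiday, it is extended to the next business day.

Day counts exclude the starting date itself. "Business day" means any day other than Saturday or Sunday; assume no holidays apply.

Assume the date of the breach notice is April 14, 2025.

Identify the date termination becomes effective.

The last day of the cure period: 15 business days after Monday, April 14, 2025, skipping weekends — Apr 15, Apr 16, Apr 17, Apr 18, …, May 1, May 2, May 5 — lands on Monday, May 5, 2025.
The date termination becomes effective: May 5, 2025 + 10 days = May 15, 2025. May 15, 2025 is a Thursday, so no roll-forward applies.

May 15, 2025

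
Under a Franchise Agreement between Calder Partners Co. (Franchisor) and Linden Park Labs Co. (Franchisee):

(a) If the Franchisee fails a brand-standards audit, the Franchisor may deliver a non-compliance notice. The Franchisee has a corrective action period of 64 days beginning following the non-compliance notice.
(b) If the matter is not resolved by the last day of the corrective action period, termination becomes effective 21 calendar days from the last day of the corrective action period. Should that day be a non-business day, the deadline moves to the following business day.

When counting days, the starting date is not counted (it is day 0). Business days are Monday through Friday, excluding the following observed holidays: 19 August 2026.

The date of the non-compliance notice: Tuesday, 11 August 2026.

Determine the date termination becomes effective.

Adding 64 calendar days to 11 August 2026 gives 14 October 2026, which is the last day of the corrective action period.
The date termination becomes effective: 14 October 2026 + 21 days = 4 November 2026. 4 November 2026 is a Wednesday and is not a listed holiday, so no roll-forward applies.

4 November 2026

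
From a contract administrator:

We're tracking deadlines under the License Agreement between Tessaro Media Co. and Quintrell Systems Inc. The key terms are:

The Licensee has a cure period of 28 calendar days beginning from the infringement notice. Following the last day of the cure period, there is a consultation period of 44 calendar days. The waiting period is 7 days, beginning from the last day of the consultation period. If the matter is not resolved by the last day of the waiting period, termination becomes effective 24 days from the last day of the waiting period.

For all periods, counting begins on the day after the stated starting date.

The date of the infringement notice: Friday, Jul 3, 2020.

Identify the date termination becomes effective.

Oct 14, 2020

Adding 28 calendar days to Jul 3, 2020 gives Jul 31, 2020, which is the last day of the cure period.
The last day of the consultation period: 44 calendar days after Jul 31, 2020 is Sep 13, 2020.
Adding 7 calendar days to Sep 13, 2020 gives Sep 20, 2020, which is the last day of the waiting period.
The date termination becomes effective: Sep 20, 2020 + 24 days = Oct 14, 2020.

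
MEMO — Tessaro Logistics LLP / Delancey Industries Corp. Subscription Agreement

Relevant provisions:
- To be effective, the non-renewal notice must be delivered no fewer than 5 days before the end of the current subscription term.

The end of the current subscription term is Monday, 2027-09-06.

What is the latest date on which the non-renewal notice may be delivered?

2027-09-01

Counting back 5 calendar days from 2027-09-06 gives 2027-09-01.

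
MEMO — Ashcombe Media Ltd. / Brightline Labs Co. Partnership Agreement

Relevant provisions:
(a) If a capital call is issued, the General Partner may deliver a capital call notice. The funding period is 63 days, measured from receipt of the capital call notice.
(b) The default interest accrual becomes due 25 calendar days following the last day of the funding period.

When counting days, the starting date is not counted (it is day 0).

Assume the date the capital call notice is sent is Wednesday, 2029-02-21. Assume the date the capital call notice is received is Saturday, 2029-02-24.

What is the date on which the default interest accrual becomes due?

The last day of the funding period: 63 calendar days after 2029-02-24 is 2029-04-28.
The date on which the default interest accrual becomes due: 25 calendar days after 2029-04-28 is 2029-05-23.

2029-05-23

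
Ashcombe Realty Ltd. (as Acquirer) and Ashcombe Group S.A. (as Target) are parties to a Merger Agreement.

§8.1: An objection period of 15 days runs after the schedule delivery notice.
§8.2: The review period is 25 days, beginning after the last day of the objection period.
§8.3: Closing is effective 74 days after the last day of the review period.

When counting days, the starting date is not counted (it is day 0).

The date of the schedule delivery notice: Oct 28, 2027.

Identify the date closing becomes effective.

Feb 19, 2028

Adding 15 calendar days to Oct 28, 2027 gives Nov 12, 2027, which is the last day of the objection period.
Adding 25 calendar days to Nov 12, 2027 gives Dec 7, 2027, which is the last day of the review period.
The date closing becomes effective: 74 calendar days after Dec 7, 2027 is Feb 19, 2028.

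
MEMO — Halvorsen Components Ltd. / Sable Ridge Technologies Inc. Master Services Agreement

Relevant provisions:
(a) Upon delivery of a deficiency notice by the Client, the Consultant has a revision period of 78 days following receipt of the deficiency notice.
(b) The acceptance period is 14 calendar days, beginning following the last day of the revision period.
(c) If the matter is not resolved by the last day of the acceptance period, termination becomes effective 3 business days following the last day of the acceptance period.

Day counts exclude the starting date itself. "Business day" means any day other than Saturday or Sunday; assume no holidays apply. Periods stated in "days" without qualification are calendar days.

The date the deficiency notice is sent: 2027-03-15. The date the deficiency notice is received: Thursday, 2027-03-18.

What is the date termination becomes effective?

2027-06-23

The last day of the revision period: 78 calendar days after 2027-03-18 is 2027-06-04.
The last day of the acceptance period: 14 calendar days after 2027-06-04 is 2027-06-18.
The date termination becomes effective: 3 business days after Friday, 2027-06-18, skipping weekends — Jun 21, Jun 22, Jun 23 — lands on Wednesday, 2027-06-23.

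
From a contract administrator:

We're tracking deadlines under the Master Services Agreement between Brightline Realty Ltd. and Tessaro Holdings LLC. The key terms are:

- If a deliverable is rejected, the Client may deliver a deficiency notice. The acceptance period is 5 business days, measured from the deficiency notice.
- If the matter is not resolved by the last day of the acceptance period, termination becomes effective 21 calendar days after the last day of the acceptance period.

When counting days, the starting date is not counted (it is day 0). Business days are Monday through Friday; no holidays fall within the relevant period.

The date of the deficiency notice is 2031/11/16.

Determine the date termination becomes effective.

2031/12/12

The last day of the acceptance period: counting 5 business days from Sunday, 2031/11/16 (Nov 17, Nov 18, Nov 19, Nov 20, Nov 21, skipping weekends) reaches Friday, 2031/11/21.
The date termination becomes effective: 21 calendar days after 2031/11/21 is 2031/12/12.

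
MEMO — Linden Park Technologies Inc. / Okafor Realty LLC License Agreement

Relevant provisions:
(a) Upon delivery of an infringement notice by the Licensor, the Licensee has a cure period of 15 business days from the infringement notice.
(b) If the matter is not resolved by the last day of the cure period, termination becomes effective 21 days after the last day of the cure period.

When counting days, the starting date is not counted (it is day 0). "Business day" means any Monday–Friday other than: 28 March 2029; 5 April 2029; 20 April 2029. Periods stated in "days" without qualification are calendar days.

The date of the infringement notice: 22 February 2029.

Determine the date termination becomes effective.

5 April 2029

From Thursday, 22 February 2029, 15 business days (Feb 23, Feb 26, Feb 27, Feb 28, …, Mar 13, Mar 14, Mar 15, skipping weekends) brings us to Thursday, 15 March 2029, which is the last day of the cure period.
The date termination becomes effective: 15 March 2029 + 21 days = 5 April 2029.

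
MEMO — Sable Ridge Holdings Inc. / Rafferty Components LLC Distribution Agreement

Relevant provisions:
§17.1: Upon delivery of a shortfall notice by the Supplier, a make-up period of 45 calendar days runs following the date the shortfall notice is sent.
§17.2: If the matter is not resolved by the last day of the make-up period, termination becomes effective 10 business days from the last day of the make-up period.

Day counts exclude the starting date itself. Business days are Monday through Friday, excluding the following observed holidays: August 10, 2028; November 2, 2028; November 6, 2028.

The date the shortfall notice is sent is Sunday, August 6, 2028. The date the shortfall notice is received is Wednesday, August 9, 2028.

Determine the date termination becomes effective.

Adding 45 calendar days to August 6, 2028 gives September 20, 2028, which is the last day of the make-up period.
From Wednesday, September 20, 2028, 10 business days (Sep 21, Sep 22, Sep 25, Sep 26, Sep 27, Sep 28, Sep 29, Oct 2, Oct 3, Oct 4, skipping weekends) brings us to Wednesday, October 4, 2028, which is the date termination becomes effective.

October 4, 2028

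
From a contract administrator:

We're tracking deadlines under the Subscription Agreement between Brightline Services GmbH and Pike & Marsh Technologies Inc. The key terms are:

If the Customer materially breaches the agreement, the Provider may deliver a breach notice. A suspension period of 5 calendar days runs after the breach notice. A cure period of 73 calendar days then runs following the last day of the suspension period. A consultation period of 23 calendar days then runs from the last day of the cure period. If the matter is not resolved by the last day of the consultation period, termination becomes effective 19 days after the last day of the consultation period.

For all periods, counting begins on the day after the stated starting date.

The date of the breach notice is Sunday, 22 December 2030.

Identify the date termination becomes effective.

Adding 5 calendar days to 22 December 2030 gives 27 December 2030, which is the last day of the suspension period.
The last day of the cure period: 73 calendar days after 27 December 2030 is 10 March 2031.
Adding 23 calendar days to 10 March 2031 gives 2 April 2031, which is the last day of the consultation period.
The date termination becomes effective: 19 calendar days after 2 April 2031 is 21 April 2031.

21 April 2031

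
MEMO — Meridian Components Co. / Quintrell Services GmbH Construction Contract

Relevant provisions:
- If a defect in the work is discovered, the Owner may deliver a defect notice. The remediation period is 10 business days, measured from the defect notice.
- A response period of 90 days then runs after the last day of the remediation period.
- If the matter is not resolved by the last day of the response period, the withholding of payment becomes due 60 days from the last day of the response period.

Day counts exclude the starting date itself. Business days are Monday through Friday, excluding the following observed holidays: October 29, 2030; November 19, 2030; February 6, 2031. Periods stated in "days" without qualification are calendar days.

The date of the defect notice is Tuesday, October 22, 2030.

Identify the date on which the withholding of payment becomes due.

The last day of the remediation period: counting 10 business days from Tuesday, October 22, 2030 (Oct 23, Oct 24, Oct 25, Oct 28, Oct 30, Oct 31, Nov 1, Nov 4, Nov 5, Nov 6, skipping weekends and the listed holiday on Oct 29) reaches Wednesday, November 6, 2030.
The last day of the response period: November 6, 2030 + 90 days = February 4, 2031.
The date on which the withholding of payment becomes due: February 4, 2031 + 60 days = April 5, 2031.

April 5, 2031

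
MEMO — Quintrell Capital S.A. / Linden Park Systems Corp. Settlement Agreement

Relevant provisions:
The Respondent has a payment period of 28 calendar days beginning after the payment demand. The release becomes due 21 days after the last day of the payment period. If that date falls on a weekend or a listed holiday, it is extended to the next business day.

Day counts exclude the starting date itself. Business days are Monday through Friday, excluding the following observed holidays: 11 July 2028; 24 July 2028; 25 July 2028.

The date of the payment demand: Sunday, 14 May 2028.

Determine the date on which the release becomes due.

Adding 28 calendar days to 14 May 2028 gives 11 June 2028, which is the last day of the payment period.
Adding 21 calendar days to 11 June 2028 gives 2 July 2028, which is the date on which the release becomes due. That falls on a Sunday, so it rolls to the next business day, Monday, 3 July 2028.

3 July 2028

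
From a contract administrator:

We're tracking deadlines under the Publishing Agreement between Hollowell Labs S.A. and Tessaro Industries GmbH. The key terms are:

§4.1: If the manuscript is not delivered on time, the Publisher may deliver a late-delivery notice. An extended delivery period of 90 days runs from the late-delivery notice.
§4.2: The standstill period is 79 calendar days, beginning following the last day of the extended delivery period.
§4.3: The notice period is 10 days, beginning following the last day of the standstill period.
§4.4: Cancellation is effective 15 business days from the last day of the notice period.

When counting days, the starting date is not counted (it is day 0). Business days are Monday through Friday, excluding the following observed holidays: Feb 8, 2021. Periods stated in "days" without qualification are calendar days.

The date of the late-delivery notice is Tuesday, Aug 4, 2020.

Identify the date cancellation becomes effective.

Adding 90 calendar days to Aug 4, 2020 gives Nov 2, 2020, which is the last day of the extended delivery period.
The last day of the standstill period: 79 calendar days after Nov 2, 2020 is Jan 20, 2021.
The last day of the notice period: 10 calendar days after Jan 20, 2021 is Jan 30, 2021.
From Saturday, Jan 30, 2021, 15 business days (Feb 1, Feb 2, Feb 3, Feb 4, …, Feb 18, Feb 19, Feb 22, skipping weekends and the listed holiday on Feb 8) brings us to Monday, Feb 22, 2021, which is the date cancellation becomes effective.

Feb 22, 2021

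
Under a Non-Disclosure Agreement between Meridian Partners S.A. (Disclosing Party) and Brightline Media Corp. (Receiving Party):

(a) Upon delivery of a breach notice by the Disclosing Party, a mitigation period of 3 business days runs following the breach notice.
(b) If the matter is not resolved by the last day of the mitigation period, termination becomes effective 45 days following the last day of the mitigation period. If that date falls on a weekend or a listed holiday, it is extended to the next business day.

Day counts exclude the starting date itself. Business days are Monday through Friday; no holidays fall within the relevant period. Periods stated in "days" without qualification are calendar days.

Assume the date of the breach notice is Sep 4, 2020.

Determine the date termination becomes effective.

From Friday, Sep 4, 2020, 3 business days (Sep 7, Sep 8, Sep 9, skipping weekends) brings us to Wednesday, Sep 9, 2020, which is the last day of the mitigation period.
Adding 45 calendar days to Sep 9, 2020 gives Oct 24, 2020, which is the date termination becomes effective. That falls on a Saturday, so it rolls to the next business day, Monday, Oct 26, 2020.

Oct 26, 2020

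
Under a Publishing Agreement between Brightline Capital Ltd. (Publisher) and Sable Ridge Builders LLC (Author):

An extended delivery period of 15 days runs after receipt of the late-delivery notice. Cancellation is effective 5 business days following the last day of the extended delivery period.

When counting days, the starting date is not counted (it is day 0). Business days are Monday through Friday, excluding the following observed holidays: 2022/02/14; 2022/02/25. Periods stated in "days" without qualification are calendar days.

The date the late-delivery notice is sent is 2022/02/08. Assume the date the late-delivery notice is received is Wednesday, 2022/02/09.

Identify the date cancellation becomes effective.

The last day of the extended delivery period: 2022/02/09 + 15 days = 2022/02/24.
The date cancellation becomes effective: 5 business days after Thursday, 2022/02/24, skipping weekends and the listed holiday on Feb 25 — Feb 28, Mar 1, Mar 2, Mar 3, Mar 4 — lands on Friday, 2022/03/04.

2022/03/04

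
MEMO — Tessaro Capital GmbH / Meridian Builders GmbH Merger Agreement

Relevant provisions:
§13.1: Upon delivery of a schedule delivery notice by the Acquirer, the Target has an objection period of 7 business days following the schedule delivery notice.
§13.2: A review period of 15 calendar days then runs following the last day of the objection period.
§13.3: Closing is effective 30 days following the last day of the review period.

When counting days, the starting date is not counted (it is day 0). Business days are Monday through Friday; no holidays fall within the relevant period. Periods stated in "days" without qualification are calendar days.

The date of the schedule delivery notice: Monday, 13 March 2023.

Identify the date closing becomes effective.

The last day of the objection period: counting 7 business days from Monday, 13 March 2023 (Mar 14, Mar 15, Mar 16, Mar 17, Mar 20, Mar 21, Mar 22, skipping weekends) reaches Wednesday, 22 March 2023.
The last day of the review period: 22 March 2023 + 15 days = 6 April 2023.
Adding 30 calendar days to 6 April 2023 gives 6 May 2023, which is the date closing becomes effective.

6 May 2023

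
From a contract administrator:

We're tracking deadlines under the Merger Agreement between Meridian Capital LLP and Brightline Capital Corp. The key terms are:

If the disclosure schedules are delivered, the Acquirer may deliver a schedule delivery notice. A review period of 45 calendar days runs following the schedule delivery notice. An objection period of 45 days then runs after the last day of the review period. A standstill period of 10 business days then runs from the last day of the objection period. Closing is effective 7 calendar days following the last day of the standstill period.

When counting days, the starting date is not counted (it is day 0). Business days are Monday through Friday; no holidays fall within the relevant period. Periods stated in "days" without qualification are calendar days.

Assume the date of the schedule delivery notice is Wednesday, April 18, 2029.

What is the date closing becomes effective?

August 7, 2029

The last day of the review period: April 18, 2029 + 45 days = June 2, 2029.
The last day of the objection period: 45 calendar days after June 2, 2029 is July 17, 2029.
From Tuesday, July 17, 2029, 10 business days (Jul 18, Jul 19, Jul 20, Jul 23, Jul 24, Jul 25, Jul 26, Jul 27, Jul 30, Jul 31, skipping weekends) brings us to Tuesday, July 31, 2029, which is the last day of the standstill period.
The date closing becomes effective: July 31, 2029 + 7 days = August 7, 2029.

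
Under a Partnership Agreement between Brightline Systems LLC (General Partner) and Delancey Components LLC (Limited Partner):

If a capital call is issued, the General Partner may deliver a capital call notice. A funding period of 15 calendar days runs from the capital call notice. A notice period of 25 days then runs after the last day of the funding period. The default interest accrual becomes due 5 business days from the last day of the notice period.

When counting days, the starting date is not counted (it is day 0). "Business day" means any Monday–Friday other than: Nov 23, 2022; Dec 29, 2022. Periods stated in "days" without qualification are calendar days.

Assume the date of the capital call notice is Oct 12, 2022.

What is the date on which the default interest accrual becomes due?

Adding 15 calendar days to Oct 12, 2022 gives Oct 27, 2022, which is the last day of the funding period.
Adding 25 calendar days to Oct 27, 2022 gives Nov 21, 2022, which is the last day of the notice period.
The date on which the default interest accrual becomes due: 5 business days after Monday, Nov 21, 2022, skipping weekends and the listed holiday on Nov 23 — Nov 22, Nov 24, Nov 25, Nov 28, Nov 29 — lands on Tuesday, Nov 29, 2022.

Nov 29, 2022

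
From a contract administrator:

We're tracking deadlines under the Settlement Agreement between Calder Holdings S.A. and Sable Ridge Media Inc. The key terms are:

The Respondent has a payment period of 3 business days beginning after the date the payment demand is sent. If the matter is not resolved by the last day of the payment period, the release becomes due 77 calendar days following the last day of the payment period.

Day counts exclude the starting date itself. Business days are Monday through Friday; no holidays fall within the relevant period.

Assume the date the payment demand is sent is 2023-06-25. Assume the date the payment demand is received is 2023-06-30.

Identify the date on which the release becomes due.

2023-09-13

The last day of the payment period: counting 3 business days from Sunday, 2023-06-25 (Jun 26, Jun 27, Jun 28, skipping weekends) reaches Wednesday, 2023-06-28.
The date on which the release becomes due: 2023-06-28 + 77 days = 2023-09-13.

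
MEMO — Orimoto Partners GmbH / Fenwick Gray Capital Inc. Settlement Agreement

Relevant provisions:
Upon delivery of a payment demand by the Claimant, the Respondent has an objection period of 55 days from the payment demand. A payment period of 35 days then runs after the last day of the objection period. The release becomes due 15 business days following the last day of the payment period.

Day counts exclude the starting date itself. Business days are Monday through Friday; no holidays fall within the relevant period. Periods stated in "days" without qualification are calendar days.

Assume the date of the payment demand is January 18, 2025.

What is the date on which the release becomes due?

The last day of the objection period: 55 calendar days after January 18, 2025 is March 14, 2025.
Adding 35 calendar days to March 14, 2025 gives April 18, 2025, which is the last day of the payment period.
The date on which the release becomes due: 15 business days after Friday, April 18, 2025, skipping weekends — Apr 21, Apr 22, Apr 23, Apr 24, …, May 7, May 8, May 9 — lands on Friday, May 9, 2025.

May 9, 2025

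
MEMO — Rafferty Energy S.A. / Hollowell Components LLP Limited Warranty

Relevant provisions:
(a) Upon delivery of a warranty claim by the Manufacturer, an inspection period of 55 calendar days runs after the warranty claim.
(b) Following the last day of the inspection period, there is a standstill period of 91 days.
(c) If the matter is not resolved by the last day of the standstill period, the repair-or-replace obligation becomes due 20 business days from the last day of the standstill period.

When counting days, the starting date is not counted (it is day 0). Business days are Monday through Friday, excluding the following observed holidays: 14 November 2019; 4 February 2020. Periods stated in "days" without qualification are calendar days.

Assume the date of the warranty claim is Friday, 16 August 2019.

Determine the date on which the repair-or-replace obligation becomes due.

7 February 2020

Adding 55 calendar days to 16 August 2019 gives 10 October 2019, which is the last day of the inspection period.
Adding 91 calendar days to 10 October 2019 gives 9 January 2020, which is the last day of the standstill period.
From Thursday, 9 January 2020, 20 business days (Jan 10, Jan 13, Jan 14, Jan 15, …, Feb 5, Feb 6, Feb 7, skipping weekends and the listed holiday on Feb 4) brings us to Friday, 7 February 2020, which is the date on which the repair-or-replace obligation becomes due.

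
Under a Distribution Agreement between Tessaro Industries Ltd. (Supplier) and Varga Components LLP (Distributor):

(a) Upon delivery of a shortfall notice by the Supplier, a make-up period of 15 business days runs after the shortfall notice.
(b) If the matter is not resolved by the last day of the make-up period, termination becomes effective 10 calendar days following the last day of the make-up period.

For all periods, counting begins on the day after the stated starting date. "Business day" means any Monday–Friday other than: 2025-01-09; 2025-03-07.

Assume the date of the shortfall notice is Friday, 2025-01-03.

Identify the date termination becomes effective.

The last day of the make-up period: counting 15 business days from Friday, 2025-01-03 (Jan 6, Jan 7, Jan 8, Jan 10, …, Jan 23, Jan 24, Jan 27, skipping weekends and the listed holiday on Jan 9) reaches Monday, 2025-01-27.
The date termination becomes effective: 2025-01-27 + 10 days = 2025-02-06.

2025-02-06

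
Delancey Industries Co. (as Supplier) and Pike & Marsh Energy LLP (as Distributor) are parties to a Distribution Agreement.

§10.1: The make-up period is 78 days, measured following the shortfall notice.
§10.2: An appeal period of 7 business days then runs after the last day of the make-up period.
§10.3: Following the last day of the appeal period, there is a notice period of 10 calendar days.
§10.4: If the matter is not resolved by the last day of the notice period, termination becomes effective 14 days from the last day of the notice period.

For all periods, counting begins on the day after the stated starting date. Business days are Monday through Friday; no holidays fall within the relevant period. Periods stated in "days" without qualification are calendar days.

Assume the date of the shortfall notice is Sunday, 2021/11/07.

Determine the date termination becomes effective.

2022/02/26

The last day of the make-up period: 78 calendar days after 2021/11/07 is 2022/01/24.
The last day of the appeal period: counting 7 business days from Monday, 2022/01/24 (Jan 25, Jan 26, Jan 27, Jan 28, Jan 31, Feb 1, Feb 2, skipping weekends) reaches Wednesday, 2022/02/02.
The last day of the notice period: 2022/02/02 + 10 days = 2022/02/12.
Adding 14 calendar days to 2022/02/12 gives 2022/02/26, which is the date termination becomes effective.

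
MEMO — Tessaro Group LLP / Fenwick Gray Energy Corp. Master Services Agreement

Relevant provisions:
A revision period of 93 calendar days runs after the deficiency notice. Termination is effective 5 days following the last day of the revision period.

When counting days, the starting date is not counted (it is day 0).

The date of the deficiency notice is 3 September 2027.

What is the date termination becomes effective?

The last day of the revision period: 3 September 2027 + 93 days = 5 December 2027.
Adding 5 calendar days to 5 December 2027 gives 10 December 2027, which is the date termination becomes effective.

10 December 2027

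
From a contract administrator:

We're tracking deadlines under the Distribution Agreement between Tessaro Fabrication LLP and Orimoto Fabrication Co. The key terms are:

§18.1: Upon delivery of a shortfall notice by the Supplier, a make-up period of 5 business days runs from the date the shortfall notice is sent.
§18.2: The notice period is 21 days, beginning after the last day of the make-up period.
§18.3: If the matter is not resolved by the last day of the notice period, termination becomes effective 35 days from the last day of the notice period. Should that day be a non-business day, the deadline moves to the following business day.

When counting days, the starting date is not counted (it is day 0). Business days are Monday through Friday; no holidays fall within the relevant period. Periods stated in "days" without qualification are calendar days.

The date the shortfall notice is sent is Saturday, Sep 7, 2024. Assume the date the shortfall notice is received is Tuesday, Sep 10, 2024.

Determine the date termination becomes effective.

The last day of the make-up period: counting 5 business days from Saturday, Sep 7, 2024 (Sep 9, Sep 10, Sep 11, Sep 12, Sep 13, skipping weekends) reaches Friday, Sep 13, 2024.
The last day of the notice period: Sep 13, 2024 + 21 days = Oct 4, 2024.
The date termination becomes effective: Oct 4, 2024 + 35 days = Nov 8, 2024. Nov 8, 2024 is a Friday, so no roll-forward applies.

Nov 8, 2024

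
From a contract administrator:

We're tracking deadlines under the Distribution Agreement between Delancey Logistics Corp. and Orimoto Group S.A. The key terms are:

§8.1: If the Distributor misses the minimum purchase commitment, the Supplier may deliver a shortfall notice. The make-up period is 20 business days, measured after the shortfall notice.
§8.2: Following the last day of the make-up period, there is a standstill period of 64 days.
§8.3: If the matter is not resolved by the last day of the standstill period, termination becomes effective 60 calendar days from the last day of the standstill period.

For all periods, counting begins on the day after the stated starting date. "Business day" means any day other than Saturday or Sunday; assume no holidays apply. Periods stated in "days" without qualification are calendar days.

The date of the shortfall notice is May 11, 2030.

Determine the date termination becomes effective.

From Saturday, May 11, 2030, 20 business days (May 13, May 14, May 15, May 16, …, Jun 5, Jun 6, Jun 7, skipping weekends) brings us to Friday, Jun 7, 2030, which is the last day of the make-up period.
The last day of the standstill period: Jun 7, 2030 + 64 days = Aug 10, 2030.
The date termination becomes effective: 60 calendar days after Aug 10, 2030 is Oct 9, 2030.

Oct 9, 2030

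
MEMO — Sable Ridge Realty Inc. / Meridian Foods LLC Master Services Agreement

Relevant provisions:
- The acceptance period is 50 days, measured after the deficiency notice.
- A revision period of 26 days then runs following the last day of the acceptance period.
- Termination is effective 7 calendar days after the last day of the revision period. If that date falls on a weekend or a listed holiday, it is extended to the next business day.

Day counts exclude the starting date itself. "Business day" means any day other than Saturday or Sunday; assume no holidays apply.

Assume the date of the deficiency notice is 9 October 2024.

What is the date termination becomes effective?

The last day of the acceptance period: 9 October 2024 + 50 days = 28 November 2024.
The last day of the revision period: 26 calendar days after 28 November 2024 is 24 December 2024.
Adding 7 calendar days to 24 December 2024 gives 31 December 2024, which is the date termination becomes effective. 31 December 2024 is a Tuesday, so no roll-forward applies.

31 December 2024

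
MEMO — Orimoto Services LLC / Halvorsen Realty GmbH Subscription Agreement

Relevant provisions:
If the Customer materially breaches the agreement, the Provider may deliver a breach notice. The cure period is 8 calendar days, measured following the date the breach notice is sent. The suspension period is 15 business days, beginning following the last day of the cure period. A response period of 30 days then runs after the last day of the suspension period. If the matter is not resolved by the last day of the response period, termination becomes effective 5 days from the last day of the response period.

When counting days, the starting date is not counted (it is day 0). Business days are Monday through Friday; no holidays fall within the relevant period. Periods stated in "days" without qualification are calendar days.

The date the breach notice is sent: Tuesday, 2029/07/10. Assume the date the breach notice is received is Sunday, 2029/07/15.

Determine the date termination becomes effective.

The last day of the cure period: 8 calendar days after 2029/07/10 is 2029/07/18.
The last day of the suspension period: counting 15 business days from Wednesday, 2029/07/18 (Jul 19, Jul 20, Jul 23, Jul 24, …, Aug 6, Aug 7, Aug 8, skipping weekends) reaches Wednesday, 2029/08/08.
Adding 30 calendar days to 2029/08/08 gives 2029/09/07, which is the last day of the response period.
The date termination becomes effective: 5 calendar days after 2029/09/07 is 2029/09/12.

2029/09/12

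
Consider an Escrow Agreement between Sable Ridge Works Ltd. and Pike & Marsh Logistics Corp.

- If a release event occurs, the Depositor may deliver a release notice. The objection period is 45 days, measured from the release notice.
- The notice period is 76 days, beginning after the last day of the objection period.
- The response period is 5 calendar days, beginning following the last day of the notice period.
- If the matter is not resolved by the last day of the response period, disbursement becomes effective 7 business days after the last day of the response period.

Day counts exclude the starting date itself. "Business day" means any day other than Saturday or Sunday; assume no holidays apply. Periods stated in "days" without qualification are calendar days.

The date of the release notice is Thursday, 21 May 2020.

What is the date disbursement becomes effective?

5 October 2020

The last day of the objection period: 21 May 2020 + 45 days = 5 July 2020.
Adding 76 calendar days to 5 July 2020 gives 19 September 2020, which is the last day of the notice period.
The last day of the response period: 19 September 2020 + 5 days = 24 September 2020.
The date disbursement becomes effective: 7 business days after Thursday, 24 September 2020, skipping weekends — Sep 25, Sep 28, Sep 29, Sep 30, Oct 1, Oct 2, Oct 5 — lands on Monday, 5 October 2020.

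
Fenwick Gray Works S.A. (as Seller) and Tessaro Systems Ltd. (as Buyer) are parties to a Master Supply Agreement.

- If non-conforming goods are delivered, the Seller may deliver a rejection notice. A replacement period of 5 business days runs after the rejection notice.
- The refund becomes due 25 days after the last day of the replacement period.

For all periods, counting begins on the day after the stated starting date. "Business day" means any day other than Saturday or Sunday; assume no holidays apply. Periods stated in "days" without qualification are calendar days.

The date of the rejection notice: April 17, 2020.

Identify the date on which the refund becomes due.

The last day of the replacement period: counting 5 business days from Friday, April 17, 2020 (Apr 20, Apr 21, Apr 22, Apr 23, Apr 24, skipping weekends) reaches Friday, April 24, 2020.
The date on which the refund becomes due: 25 calendar days after April 24, 2020 is May 19, 2020.

May 19, 2020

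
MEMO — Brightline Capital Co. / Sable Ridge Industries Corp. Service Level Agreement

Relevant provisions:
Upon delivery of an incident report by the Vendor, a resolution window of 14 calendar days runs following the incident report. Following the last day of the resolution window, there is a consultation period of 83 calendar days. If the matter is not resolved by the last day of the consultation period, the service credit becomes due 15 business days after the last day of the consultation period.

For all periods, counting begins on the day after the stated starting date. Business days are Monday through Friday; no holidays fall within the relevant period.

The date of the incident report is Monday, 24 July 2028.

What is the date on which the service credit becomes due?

The last day of the resolution window: 24 July 2028 + 14 days = 7 August 2028.
The last day of the consultation period: 83 calendar days after 7 August 2028 is 29 October 2028.
The date on which the service credit becomes due: counting 15 business days from Sunday, 29 October 2028 (Oct 30, Oct 31, Nov 1, Nov 2, …, Nov 15, Nov 16, Nov 17, skipping weekends) reaches Friday, 17 November 2028.

17 November 2028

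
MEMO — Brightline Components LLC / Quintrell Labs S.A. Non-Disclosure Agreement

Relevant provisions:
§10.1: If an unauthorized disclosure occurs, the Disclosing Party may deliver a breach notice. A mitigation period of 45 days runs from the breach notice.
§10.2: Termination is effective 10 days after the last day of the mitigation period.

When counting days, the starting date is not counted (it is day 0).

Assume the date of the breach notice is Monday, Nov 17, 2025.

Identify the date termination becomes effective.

Jan 11, 2026

The last day of the mitigation period: Nov 17, 2025 + 45 days = Jan 1, 2026.
The date termination becomes effective: 10 calendar days after Jan 1, 2026 is Jan 11, 2026.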